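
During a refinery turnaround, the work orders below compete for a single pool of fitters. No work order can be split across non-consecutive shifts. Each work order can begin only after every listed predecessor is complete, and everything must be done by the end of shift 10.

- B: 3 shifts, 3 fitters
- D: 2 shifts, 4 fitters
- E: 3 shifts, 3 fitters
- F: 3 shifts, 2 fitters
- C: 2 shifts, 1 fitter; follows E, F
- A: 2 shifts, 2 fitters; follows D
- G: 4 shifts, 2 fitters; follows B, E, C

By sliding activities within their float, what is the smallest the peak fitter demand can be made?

Early-start (B@1, D@1, E@1, F@1, C@4, A@3, G@6) gives peak 12: s1:12  s2:12  s3:10  s4:3  s5:1  s6:2  s7:2  s8:2  s9:2  s10:0.
Shift B→4, D→7, A→9, G→7.
Schedule B@4, D@7, E@1, F@1, C@4, A@9, G@7: s1:5  s2:5  s3:5  s4:4  s5:4  s6:3  s7:6  s8:6  s9:4  s10:4 — peak 6.

6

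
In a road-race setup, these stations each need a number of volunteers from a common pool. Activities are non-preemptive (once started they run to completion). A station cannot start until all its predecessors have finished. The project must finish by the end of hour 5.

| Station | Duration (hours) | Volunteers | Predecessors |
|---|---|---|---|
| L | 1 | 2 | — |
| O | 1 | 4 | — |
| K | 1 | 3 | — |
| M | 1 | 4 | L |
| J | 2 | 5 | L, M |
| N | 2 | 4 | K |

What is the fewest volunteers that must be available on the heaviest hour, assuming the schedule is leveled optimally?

8

Early-start (L@1, O@1, K@1, M@2, J@3, N@2) gives peak 9: h1:9  h2:8  h3:9  h4:5  h5:0.
Shift O→2, M→3, J→4.
Schedule L@1, O@2, K@1, M@3, J@4, N@2: h1:5  h2:8  h3:8  h4:5  h5:5 — peak 8.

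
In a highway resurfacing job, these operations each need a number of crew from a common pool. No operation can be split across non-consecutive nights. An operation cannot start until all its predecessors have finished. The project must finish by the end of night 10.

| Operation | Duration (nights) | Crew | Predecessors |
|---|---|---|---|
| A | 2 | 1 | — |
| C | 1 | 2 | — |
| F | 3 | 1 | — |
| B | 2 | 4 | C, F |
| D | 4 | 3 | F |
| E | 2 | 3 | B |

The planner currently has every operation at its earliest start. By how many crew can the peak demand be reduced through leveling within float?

Early-start peak: n1:4  n2:2  n3:1  n4:7  n5:7  n6:6  n7:6  n8:0  n9:0  n10:0 ⇒ 7.
Leveled (A@1, C@1, F@1, B@4, D@6, E@6): n1:4  n2:2  n3:1  n4:4  n5:4  n6:6  n7:6  n8:3  n9:3  n10:0 ⇒ 6.
Reduction 7 − 6 = 1.

1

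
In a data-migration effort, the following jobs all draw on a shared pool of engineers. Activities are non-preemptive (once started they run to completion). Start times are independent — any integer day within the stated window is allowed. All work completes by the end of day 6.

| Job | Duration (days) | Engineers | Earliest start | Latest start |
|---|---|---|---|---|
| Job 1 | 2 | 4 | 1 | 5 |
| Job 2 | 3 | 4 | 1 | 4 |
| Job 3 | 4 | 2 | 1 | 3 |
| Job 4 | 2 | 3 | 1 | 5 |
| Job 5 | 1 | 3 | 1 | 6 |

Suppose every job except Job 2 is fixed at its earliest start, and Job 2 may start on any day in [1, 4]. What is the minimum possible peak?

Job 2@1: d1:16  d2:13  d3:6  d4:2  d5:0  d6:0 → peak 16
Job 2@2: d1:12  d2:13  d3:6  d4:6  d5:0  d6:0 → peak 13
Job 2@3: d1:12  d2:9  d3:6  d4:6  d5:4  d6:0 → peak 12
Job 2@4: d1:12  d2:9  d3:2  d4:6  d5:4  d6:4 → peak 12
Best is Job 2@3, peak 12.

12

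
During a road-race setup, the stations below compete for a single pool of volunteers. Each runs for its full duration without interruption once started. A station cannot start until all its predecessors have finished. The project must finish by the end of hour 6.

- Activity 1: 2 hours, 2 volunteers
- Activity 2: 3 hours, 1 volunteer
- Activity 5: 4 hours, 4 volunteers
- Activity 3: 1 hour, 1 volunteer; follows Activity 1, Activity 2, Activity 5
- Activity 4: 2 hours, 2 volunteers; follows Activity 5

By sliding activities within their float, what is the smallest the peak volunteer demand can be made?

6

Early-start (Activity 1@1, Activity 2@1, Activity 5@1, Activity 3@5, Activity 4@5) gives peak 7: h1:7  h2:7  h3:5  h4:4  h5:3  h6:2.
Shift Activity 2→3, Activity 3→6.
Schedule Activity 1@1, Activity 2@3, Activity 5@1, Activity 3@6, Activity 4@5: h1:6  h2:6  h3:5  h4:5  h5:3  h6:3 — peak 6.
No arrangement of the 18 feasible schedules does better.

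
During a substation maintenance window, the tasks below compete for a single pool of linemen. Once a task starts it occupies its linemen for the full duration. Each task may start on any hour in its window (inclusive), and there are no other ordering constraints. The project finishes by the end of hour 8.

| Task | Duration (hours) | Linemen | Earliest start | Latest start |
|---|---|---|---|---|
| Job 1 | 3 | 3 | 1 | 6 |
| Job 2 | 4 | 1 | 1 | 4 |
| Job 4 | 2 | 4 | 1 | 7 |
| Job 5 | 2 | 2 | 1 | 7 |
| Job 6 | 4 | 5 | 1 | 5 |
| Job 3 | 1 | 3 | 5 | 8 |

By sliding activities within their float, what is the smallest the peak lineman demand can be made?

7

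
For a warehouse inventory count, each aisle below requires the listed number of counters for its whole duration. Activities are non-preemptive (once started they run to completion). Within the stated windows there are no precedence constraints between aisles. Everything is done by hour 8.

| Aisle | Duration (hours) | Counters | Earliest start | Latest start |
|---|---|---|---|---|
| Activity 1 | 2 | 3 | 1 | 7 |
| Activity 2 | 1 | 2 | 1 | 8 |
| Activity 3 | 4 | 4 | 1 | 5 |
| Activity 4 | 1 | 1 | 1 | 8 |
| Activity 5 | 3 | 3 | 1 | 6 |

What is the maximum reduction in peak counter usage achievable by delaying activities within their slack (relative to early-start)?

Early-start peak: h1:13  h2:10  h3:7  h4:4  h5:0  h6:0  h7:0  h8:0 ⇒ 13.
Leveled (Activity 1@1, Activity 2@1, Activity 3@5, Activity 4@1, Activity 5@2): h1:6  h2:6  h3:3  h4:3  h5:4  h6:4  h7:4  h8:4 ⇒ 6.
Reduction 13 − 6 = 7.

7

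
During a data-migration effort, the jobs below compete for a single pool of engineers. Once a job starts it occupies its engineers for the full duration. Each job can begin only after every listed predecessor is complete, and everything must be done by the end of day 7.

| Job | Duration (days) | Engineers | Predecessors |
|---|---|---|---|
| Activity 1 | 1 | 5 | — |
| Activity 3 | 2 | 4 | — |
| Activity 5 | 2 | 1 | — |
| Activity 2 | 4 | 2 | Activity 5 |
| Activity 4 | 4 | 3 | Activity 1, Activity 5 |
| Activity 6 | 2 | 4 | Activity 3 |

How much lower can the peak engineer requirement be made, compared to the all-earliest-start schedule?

1

Early-start peak: d1:10  d2:5  d3:9  d4:9  d5:5  d6:5  d7:0 ⇒ 10.
Leveled (Activity 1@1, Activity 3@1, Activity 5@2, Activity 2@4, Activity 4@4, Activity 6@3): d1:9  d2:5  d3:5  d4:9  d5:5  d6:5  d7:5 ⇒ 9.
Reduction 10 − 9 = 1.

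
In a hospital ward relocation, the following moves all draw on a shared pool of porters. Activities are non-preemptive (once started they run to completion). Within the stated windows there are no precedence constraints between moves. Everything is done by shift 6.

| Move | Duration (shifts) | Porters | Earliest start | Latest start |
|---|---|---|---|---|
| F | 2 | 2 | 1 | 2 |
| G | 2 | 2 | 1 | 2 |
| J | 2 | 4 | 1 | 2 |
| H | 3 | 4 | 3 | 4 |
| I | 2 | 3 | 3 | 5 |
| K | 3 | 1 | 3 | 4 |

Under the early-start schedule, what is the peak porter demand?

Early-start schedule: F@1, G@1, J@1, H@3, I@3, K@3.
Load per shift: shift 1: 8, shift 2: 8, shift 3: 8, shift 4: 8, shift 5: 5, shift 6: 0.
Peak is 8.

8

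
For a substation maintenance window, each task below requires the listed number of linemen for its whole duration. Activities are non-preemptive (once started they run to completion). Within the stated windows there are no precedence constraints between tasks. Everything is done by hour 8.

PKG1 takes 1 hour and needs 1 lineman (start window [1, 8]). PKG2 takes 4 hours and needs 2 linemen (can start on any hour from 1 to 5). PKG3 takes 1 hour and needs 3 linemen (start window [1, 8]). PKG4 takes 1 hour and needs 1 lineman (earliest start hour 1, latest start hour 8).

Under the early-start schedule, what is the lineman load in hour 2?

At early start, hour 2 has: PKG2.
Demand: 2 = 2.

2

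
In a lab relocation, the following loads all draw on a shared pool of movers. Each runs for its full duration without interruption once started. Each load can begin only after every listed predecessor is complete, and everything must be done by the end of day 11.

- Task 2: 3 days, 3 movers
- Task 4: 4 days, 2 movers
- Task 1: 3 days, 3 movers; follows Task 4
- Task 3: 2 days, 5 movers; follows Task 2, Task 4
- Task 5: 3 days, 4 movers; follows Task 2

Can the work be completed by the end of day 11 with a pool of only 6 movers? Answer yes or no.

Schedule Task 2@1, Task 4@1, Task 1@7, Task 3@10, Task 5@4: d1:5  d2:5  d3:5  d4:6  d5:4  d6:4  d7:3  d8:3  d9:3  d10:5  d11:5 — peak 6 ≤ 6.

yes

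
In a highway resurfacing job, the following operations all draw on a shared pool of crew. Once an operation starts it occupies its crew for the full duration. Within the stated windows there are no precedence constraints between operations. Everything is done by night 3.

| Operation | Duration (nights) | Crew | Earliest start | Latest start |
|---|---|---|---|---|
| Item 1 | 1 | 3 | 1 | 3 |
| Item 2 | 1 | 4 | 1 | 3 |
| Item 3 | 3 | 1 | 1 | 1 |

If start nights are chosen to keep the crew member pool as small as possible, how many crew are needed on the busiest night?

5

Early-start (Item 1@1, Item 2@1, Item 3@1) gives peak 8: n1:8  n2:1  n3:1.
Shift Item 2→2.
Schedule Item 1@1, Item 2@2, Item 3@1: n1:4  n2:5  n3:1 — peak 5.
No arrangement of the 9 feasible schedules does better.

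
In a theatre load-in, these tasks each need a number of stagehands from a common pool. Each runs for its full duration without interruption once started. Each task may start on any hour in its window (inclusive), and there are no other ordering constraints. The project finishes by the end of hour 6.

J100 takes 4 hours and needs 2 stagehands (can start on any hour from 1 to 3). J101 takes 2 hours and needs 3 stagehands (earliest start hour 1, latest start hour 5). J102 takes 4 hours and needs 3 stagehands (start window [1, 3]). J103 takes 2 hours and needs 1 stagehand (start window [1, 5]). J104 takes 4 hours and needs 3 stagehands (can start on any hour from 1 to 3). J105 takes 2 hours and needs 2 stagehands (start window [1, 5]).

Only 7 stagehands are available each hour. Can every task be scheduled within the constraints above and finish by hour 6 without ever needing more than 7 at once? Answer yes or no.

no

Total stagehand-hours = 44; over 6 hours the average is 44/6 > 7, so some hour must exceed 7.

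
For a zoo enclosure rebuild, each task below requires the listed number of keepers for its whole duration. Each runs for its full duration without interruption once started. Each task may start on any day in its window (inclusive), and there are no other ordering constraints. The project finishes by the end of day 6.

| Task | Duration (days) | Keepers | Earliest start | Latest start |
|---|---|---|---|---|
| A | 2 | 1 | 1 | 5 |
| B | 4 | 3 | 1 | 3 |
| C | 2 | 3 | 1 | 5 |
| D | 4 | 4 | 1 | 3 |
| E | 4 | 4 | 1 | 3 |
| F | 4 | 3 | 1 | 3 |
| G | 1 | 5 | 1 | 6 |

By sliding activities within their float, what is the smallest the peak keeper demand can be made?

14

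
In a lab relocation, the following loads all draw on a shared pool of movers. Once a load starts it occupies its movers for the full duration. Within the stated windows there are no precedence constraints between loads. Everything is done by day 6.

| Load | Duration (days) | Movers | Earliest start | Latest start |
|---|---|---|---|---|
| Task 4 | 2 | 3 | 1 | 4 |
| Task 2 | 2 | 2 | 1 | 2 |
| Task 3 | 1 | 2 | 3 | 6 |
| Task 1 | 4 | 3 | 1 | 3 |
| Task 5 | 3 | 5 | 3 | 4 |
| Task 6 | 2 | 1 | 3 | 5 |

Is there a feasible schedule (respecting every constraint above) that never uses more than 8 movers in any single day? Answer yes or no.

yes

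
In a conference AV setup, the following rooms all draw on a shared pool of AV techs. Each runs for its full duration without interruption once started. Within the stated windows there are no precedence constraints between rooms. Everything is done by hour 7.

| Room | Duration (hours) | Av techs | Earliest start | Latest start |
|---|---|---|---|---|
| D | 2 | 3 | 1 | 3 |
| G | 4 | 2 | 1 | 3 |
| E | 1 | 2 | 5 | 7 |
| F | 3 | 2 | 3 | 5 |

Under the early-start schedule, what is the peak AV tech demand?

5

Early-start schedule: D@1, G@1, E@5, F@3.
Load per hour: hour 1: 5, hour 2: 5, hour 3: 4, hour 4: 4, hour 5: 4, hour 6: 0, hour 7: 0.
Peak is 5.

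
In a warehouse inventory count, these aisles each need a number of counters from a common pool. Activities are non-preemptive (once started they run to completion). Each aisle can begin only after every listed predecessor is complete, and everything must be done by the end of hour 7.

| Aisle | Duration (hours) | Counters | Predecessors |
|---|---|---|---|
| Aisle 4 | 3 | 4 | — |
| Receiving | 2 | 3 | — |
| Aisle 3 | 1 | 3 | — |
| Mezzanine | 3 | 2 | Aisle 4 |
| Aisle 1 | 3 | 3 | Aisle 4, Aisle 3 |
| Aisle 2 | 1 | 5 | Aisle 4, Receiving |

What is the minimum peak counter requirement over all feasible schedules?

Early-start (Aisle 4@1, Receiving@1, Aisle 3@1, Mezzanine@4, Aisle 1@4, Aisle 2@4) gives peak 10: h1:10  h2:7  h3:4  h4:10  h5:5  h6:5  h7:0.
Shift Aisle 3→3, Aisle 2→7.
Schedule Aisle 4@1, Receiving@1, Aisle 3@3, Mezzanine@4, Aisle 1@4, Aisle 2@7: h1:7  h2:7  h3:7  h4:5  h5:5  h6:5  h7:5 — peak 7.

7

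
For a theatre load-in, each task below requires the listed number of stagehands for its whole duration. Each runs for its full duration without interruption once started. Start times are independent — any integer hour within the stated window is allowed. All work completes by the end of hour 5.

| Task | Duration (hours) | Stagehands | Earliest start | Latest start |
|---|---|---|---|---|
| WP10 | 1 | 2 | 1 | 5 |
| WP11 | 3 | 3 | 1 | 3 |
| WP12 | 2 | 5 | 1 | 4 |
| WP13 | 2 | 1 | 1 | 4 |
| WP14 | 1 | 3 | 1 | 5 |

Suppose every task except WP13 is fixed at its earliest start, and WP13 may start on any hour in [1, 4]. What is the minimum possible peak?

WP13@1: h1:14  h2:9  h3:3  h4:0  h5:0 → peak 14
WP13@2: h1:13  h2:9  h3:4  h4:0  h5:0 → peak 13
WP13@3: h1:13  h2:8  h3:4  h4:1  h5:0 → peak 13
WP13@4: h1:13  h2:8  h3:3  h4:1  h5:1 → peak 13
Best is WP13@2, peak 13.

13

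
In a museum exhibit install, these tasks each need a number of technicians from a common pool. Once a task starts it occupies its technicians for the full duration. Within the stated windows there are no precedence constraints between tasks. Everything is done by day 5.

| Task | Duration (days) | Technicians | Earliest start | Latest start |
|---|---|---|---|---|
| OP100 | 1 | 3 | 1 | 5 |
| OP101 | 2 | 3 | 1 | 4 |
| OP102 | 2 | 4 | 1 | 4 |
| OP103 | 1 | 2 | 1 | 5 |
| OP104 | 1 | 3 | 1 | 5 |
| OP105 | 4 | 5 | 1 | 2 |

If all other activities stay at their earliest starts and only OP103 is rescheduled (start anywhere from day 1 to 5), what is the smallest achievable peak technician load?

18

OP103@1: d1:20  d2:12  d3:5  d4:5  d5:0 → peak 20
OP103@2: d1:18  d2:14  d3:5  d4:5  d5:0 → peak 18
OP103@3: d1:18  d2:12  d3:7  d4:5  d5:0 → peak 18
OP103@4: d1:18  d2:12  d3:5  d4:7  d5:0 → peak 18
OP103@5: d1:18  d2:12  d3:5  d4:5  d5:2 → peak 18
Best is OP103@2, peak 18.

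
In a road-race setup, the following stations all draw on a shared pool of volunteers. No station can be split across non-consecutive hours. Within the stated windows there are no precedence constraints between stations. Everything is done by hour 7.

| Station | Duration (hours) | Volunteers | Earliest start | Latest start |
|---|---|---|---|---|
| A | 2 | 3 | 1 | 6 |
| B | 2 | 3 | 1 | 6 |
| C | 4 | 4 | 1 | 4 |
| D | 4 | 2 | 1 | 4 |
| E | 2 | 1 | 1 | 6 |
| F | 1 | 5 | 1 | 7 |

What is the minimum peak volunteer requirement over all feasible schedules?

Early-start (A@1, B@1, C@1, D@1, E@1, F@1) gives peak 18: h1:18  h2:13  h3:6  h4:6  h5:0  h6:0  h7:0.
Shift C→3, D→3, F→7.
Schedule A@1, B@1, C@3, D@3, E@1, F@7: h1:7  h2:7  h3:6  h4:6  h5:6  h6:6  h7:5 — peak 7.
Total volunteer-hours = 43 over 7 hours ⇒ peak ≥ ⌈43/7⌉ = 7, so 7 is optimal.

7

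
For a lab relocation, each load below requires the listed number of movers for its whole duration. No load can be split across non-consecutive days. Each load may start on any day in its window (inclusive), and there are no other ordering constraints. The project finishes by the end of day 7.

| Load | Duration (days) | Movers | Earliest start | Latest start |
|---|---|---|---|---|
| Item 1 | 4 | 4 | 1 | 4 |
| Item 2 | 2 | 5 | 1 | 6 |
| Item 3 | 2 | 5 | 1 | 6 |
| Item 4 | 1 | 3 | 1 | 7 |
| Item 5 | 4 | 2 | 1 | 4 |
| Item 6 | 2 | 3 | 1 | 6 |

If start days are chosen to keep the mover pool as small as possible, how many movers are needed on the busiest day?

Early-start (Item 1@1, Item 2@1, Item 3@1, Item 4@1, Item 5@1, Item 6@1) gives peak 22: d1:22  d2:19  d3:6  d4:6  d5:0  d6:0  d7:0.
Shift Item 3→5, Item 4→7, Item 5→3, Item 6→3.
Schedule Item 1@1, Item 2@1, Item 3@5, Item 4@7, Item 5@3, Item 6@3: d1:9  d2:9  d3:9  d4:9  d5:7  d6:7  d7:3 — peak 9.

9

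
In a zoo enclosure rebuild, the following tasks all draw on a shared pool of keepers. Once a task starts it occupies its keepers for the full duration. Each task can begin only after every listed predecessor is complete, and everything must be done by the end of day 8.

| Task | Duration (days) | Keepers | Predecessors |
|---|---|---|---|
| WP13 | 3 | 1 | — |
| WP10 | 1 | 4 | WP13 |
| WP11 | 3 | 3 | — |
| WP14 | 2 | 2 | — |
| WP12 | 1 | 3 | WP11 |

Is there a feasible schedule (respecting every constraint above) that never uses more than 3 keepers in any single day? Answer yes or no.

no

The minimum achievable peak is 4; 3 < 4, so no feasible schedule stays within the cap.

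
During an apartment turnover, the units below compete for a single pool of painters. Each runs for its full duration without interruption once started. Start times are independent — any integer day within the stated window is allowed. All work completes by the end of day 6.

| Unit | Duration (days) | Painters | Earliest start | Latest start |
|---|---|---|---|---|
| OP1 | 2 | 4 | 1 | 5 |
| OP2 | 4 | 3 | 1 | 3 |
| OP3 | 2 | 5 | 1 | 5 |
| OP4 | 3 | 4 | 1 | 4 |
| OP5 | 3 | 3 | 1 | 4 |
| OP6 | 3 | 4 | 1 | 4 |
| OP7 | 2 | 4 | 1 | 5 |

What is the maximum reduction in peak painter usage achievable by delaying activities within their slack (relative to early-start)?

Early-start peak: d1:27  d2:27  d3:14  d4:3  d5:0  d6:0 ⇒ 27.
Leveled (OP1@1, OP2@1, OP3@4, OP4@1, OP5@1, OP6@3, OP7@5): d1:14  d2:14  d3:14  d4:12  d5:13  d6:4 ⇒ 14.
Reduction 27 − 14 = 13.

13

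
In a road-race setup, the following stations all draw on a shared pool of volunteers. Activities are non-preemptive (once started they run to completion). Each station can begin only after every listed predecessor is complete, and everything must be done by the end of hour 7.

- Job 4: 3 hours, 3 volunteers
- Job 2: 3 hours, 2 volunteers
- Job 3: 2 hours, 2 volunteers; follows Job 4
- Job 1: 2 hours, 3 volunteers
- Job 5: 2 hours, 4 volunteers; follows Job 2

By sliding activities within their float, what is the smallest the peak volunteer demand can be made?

Early-start (Job 4@1, Job 2@1, Job 3@4, Job 1@1, Job 5@4) gives peak 8: h1:8  h2:8  h3:5  h4:6  h5:6  h6:0  h7:0.
Shift Job 1→4, Job 5→6.
Schedule Job 4@1, Job 2@1, Job 3@4, Job 1@4, Job 5@6: h1:5  h2:5  h3:5  h4:5  h5:5  h6:4  h7:4 — peak 5.
Total volunteer-hours = 33 over 7 hours ⇒ peak ≥ ⌈33/7⌉ = 5, so 5 is optimal.

5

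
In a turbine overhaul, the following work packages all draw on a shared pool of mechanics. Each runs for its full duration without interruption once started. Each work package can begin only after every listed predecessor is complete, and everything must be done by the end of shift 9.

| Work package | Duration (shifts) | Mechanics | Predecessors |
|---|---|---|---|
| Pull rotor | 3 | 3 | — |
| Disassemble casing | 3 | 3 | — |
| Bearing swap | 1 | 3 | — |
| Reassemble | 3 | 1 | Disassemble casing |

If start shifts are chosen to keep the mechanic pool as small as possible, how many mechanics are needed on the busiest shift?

4

Early-start (Pull rotor@1, Disassemble casing@1, Bearing swap@1, Reassemble@4) gives peak 9: s1:9  s2:6  s3:6  s4:1  s5:1  s6:1  s7:0  s8:0  s9:0.
Shift Disassemble casing→4, Bearing swap→7, Reassemble→7.
Schedule Pull rotor@1, Disassemble casing@4, Bearing swap@7, Reassemble@7: s1:3  s2:3  s3:3  s4:3  s5:3  s6:3  s7:4  s8:1  s9:1 — peak 4.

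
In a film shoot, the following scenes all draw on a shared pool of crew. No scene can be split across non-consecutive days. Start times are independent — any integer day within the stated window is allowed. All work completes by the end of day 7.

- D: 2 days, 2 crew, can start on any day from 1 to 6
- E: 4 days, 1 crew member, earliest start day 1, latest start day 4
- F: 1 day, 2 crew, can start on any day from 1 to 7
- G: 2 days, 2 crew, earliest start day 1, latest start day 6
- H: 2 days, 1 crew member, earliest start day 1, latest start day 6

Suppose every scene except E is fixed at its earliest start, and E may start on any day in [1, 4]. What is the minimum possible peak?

7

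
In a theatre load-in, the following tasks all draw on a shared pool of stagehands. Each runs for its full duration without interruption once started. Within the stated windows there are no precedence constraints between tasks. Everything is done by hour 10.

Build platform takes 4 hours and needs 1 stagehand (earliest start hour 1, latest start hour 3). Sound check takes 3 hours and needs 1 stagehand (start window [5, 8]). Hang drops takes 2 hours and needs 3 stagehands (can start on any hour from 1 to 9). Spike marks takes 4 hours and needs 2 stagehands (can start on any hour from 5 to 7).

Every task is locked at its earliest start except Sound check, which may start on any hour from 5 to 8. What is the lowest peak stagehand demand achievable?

4

Sound check@5: h1:4  h2:4  h3:1  h4:1  h5:3  h6:3  h7:3  h8:2  h9:0  h10:0 → peak 4
Sound check@6: h1:4  h2:4  h3:1  h4:1  h5:2  h6:3  h7:3  h8:3  h9:0  h10:0 → peak 4
Sound check@7: h1:4  h2:4  h3:1  h4:1  h5:2  h6:2  h7:3  h8:3  h9:1  h10:0 → peak 4
Sound check@8: h1:4  h2:4  h3:1  h4:1  h5:2  h6:2  h7:2  h8:3  h9:1  h10:1 → peak 4
Best is Sound check@5, peak 4.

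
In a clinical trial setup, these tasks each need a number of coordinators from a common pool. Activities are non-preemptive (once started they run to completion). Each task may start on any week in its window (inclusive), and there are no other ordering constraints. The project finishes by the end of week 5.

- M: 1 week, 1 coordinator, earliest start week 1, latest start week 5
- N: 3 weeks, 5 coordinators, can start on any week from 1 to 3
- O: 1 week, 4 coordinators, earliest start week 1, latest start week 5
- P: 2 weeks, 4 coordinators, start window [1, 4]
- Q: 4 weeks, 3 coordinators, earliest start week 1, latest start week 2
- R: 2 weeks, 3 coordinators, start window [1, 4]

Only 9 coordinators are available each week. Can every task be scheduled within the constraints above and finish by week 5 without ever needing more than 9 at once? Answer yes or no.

no

Total coordinator-weeks = 46; over 5 weeks the average is 46/5 > 9, so some week must exceed 9.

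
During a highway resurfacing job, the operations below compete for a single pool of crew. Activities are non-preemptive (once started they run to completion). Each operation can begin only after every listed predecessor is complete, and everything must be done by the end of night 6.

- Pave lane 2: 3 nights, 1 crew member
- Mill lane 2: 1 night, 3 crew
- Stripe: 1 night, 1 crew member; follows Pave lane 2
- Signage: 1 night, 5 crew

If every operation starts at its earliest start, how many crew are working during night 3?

1

At early start, night 3 has: Pave lane 2.
Demand: 1 = 1.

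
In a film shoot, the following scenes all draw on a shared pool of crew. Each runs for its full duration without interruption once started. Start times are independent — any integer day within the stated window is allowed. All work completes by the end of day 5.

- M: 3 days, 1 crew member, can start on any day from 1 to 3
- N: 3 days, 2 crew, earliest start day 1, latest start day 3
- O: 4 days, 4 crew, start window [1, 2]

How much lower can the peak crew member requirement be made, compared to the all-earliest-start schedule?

0

Early-start peak: d1:7  d2:7  d3:7  d4:4  d5:0 ⇒ 7.
Leveled (M@1, N@1, O@1): d1:7  d2:7  d3:7  d4:4  d5:0 ⇒ 7.
Reduction 7 − 7 = 0.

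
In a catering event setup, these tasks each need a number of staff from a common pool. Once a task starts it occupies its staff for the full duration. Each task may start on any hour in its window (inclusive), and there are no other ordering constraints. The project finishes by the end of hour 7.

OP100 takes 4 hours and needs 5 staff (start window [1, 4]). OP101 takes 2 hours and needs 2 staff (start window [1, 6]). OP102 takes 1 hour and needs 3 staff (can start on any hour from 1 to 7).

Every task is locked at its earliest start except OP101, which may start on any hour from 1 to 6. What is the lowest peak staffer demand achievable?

8

OP101@1: h1:10  h2:7  h3:5  h4:5  h5:0  h6:0  h7:0 → peak 10
OP101@2: h1:8  h2:7  h3:7  h4:5  h5:0  h6:0  h7:0 → peak 8
OP101@3: h1:8  h2:5  h3:7  h4:7  h5:0  h6:0  h7:0 → peak 8
OP101@4: h1:8  h2:5  h3:5  h4:7  h5:2  h6:0  h7:0 → peak 8
OP101@5: h1:8  h2:5  h3:5  h4:5  h5:2  h6:2  h7:0 → peak 8
OP101@6: h1:8  h2:5  h3:5  h4:5  h5:0  h6:2  h7:2 → peak 8
Best is OP101@2, peak 8.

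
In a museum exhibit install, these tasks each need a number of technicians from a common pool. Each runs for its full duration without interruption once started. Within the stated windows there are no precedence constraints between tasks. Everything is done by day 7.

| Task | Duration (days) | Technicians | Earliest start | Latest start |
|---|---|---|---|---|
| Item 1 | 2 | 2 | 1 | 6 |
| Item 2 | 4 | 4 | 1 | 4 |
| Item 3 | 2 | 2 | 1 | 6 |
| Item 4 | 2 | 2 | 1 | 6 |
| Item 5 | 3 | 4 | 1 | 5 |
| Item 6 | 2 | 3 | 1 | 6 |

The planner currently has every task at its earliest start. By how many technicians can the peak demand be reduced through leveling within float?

9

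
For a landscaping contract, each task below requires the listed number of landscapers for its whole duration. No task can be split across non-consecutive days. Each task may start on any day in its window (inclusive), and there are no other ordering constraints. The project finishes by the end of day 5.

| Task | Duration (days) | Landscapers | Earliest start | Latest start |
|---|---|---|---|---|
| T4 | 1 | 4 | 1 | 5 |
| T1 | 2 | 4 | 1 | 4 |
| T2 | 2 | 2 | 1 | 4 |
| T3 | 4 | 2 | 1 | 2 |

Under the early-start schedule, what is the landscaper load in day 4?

At early start, day 4 has: T3.
Demand: 2 = 2.

2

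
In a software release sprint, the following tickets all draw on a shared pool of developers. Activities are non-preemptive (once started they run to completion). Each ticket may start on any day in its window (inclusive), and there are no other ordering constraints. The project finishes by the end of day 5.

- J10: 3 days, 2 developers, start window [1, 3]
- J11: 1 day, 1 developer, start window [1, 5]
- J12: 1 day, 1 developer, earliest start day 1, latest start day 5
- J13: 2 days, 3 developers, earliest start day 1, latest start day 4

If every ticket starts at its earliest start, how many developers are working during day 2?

5

At early start, day 2 has: J10, J13.
Demand: 2 + 3 = 5.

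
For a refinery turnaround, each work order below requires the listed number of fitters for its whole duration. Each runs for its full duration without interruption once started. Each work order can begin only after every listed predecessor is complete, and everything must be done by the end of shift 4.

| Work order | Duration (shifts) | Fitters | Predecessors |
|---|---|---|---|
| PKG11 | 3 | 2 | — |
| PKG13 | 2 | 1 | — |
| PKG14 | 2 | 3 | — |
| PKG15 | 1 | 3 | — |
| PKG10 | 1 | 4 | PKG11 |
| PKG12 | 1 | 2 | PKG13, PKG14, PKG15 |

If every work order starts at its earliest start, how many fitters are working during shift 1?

At early start, shift 1 has: PKG11, PKG13, PKG14, PKG15.
Demand: 2 + 1 + 3 + 3 = 9.

9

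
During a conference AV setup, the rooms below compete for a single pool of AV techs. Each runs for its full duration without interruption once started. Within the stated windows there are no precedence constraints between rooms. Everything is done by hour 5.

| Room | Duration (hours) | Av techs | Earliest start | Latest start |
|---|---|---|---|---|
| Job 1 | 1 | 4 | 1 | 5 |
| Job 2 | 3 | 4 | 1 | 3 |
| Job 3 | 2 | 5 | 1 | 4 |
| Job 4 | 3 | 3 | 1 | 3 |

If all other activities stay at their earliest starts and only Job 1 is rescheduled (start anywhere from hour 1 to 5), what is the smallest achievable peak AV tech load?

Job 1@1: h1:16  h2:12  h3:7  h4:0  h5:0 → peak 16
Job 1@2: h1:12  h2:16  h3:7  h4:0  h5:0 → peak 16
Job 1@3: h1:12  h2:12  h3:11  h4:0  h5:0 → peak 12
Job 1@4: h1:12  h2:12  h3:7  h4:4  h5:0 → peak 12
Job 1@5: h1:12  h2:12  h3:7  h4:0  h5:4 → peak 12
Best is Job 1@3, peak 12.

12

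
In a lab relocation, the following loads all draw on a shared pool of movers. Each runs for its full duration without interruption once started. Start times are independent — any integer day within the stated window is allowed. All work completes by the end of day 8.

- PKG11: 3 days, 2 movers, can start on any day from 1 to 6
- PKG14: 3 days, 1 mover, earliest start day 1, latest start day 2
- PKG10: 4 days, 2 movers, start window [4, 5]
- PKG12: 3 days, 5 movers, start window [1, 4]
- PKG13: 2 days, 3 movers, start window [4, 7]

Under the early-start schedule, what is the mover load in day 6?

2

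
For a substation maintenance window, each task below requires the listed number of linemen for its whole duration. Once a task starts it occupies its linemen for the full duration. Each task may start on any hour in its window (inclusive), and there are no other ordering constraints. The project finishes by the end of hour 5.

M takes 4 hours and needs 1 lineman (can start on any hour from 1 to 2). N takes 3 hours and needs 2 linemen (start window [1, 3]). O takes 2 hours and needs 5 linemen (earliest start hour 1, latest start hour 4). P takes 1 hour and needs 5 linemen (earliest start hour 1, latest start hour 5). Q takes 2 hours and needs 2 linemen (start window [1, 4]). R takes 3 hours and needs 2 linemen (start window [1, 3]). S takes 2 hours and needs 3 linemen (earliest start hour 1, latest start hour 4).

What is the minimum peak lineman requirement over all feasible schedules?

Early-start (M@1, N@1, O@1, P@1, Q@1, R@1, S@1) gives peak 20: h1:20  h2:15  h3:5  h4:1  h5:0.
Shift P→5, Q→4, R→3, S→3.
Schedule M@1, N@1, O@1, P@5, Q@4, R@3, S@3: h1:8  h2:8  h3:8  h4:8  h5:9 — peak 9.
Total lineman-hours = 41 over 5 hours ⇒ peak ≥ ⌈41/5⌉ = 9, so 9 is optimal.

9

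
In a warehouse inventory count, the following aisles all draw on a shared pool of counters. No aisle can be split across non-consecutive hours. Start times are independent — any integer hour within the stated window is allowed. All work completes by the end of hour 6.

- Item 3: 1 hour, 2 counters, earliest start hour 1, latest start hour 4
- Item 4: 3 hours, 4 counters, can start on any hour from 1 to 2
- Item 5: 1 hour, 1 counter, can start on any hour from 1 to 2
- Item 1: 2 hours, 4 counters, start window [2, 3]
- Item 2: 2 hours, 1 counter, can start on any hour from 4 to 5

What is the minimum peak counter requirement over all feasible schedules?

8

Schedule Item 3@1, Item 4@1, Item 5@1, Item 1@2, Item 2@4: h1:7  h2:8  h3:8  h4:1  h5:1  h6:0 — peak 8.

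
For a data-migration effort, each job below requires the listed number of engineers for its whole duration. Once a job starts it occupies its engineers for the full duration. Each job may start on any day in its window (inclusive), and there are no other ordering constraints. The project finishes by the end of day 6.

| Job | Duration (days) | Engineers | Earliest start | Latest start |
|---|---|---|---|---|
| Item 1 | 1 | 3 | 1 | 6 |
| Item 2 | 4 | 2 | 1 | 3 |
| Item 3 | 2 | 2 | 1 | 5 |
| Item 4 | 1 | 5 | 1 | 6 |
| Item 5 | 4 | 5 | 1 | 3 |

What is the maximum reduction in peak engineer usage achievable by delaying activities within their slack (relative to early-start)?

10

Early-start peak: d1:17  d2:9  d3:7  d4:7  d5:0  d6:0 ⇒ 17.
Leveled (Item 1@1, Item 2@1, Item 3@5, Item 4@2, Item 5@3): d1:5  d2:7  d3:7  d4:7  d5:7  d6:7 ⇒ 7.
Reduction 17 − 7 = 10.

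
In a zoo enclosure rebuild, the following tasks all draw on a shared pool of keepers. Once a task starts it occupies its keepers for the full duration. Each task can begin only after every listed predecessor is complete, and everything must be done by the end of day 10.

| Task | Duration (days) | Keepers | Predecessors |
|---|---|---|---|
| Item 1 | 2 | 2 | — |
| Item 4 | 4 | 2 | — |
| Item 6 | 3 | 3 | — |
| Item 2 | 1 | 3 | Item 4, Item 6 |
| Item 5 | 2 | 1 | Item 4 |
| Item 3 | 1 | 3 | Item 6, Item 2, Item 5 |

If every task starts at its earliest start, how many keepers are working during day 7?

At early start, day 7 has: Item 3.
Demand: 3 = 3.

3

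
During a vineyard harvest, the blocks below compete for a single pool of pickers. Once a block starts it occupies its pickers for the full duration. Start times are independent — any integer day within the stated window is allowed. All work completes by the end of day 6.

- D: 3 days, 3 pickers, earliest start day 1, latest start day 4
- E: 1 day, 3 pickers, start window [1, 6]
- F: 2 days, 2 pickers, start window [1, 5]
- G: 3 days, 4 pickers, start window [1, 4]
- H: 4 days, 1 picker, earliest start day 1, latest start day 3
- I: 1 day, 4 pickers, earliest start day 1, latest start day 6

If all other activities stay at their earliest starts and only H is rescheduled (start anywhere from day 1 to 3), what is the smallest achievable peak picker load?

H@1: d1:17  d2:10  d3:8  d4:1  d5:0  d6:0 → peak 17
H@2: d1:16  d2:10  d3:8  d4:1  d5:1  d6:0 → peak 16
H@3: d1:16  d2:9  d3:8  d4:1  d5:1  d6:1 → peak 16
Best is H@2, peak 16.

16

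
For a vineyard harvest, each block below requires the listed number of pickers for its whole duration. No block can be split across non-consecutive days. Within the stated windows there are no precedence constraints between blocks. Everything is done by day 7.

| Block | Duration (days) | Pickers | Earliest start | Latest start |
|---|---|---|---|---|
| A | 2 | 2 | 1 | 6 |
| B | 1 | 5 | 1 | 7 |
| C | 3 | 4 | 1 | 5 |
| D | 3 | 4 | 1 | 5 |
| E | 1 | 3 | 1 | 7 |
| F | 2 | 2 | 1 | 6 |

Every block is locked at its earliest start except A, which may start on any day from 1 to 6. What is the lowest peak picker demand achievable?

18

A@1: d1:20  d2:12  d3:8  d4:0  d5:0  d6:0  d7:0 → peak 20
A@2: d1:18  d2:12  d3:10  d4:0  d5:0  d6:0  d7:0 → peak 18
A@3: d1:18  d2:10  d3:10  d4:2  d5:0  d6:0  d7:0 → peak 18
A@4: d1:18  d2:10  d3:8  d4:2  d5:2  d6:0  d7:0 → peak 18
A@5: d1:18  d2:10  d3:8  d4:0  d5:2  d6:2  d7:0 → peak 18
A@6: d1:18  d2:10  d3:8  d4:0  d5:0  d6:2  d7:2 → peak 18
Best is A@2, peak 18.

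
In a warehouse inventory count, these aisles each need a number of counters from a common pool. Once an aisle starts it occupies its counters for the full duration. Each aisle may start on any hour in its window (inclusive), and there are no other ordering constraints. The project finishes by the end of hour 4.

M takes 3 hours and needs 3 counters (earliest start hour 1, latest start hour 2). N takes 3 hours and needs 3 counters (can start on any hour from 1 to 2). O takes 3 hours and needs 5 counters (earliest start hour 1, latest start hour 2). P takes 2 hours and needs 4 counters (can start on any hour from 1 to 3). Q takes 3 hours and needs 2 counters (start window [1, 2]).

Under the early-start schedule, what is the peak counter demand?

17

Early-start schedule: M@1, N@1, O@1, P@1, Q@1.
Load per hour: hour 1: 17, hour 2: 17, hour 3: 13, hour 4: 0.
Peak is 17.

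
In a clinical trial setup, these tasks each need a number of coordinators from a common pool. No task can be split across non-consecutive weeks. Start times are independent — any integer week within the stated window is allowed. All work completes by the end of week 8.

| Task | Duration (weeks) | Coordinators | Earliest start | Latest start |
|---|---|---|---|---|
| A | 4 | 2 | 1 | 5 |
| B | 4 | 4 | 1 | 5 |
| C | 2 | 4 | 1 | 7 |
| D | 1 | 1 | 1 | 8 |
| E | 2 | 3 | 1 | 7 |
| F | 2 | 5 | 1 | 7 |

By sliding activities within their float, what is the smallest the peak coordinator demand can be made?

7

Early-start (A@1, B@1, C@1, D@1, E@1, F@1) gives peak 19: w1:19  w2:18  w3:6  w4:6  w5:0  w6:0  w7:0  w8:0.
Shift C→5, E→5, F→7.
Schedule A@1, B@1, C@5, D@1, E@5, F@7: w1:7  w2:6  w3:6  w4:6  w5:7  w6:7  w7:5  w8:5 — peak 7.
Total coordinator-weeks = 49 over 8 weeks ⇒ peak ≥ ⌈49/8⌉ = 7, so 7 is optimal.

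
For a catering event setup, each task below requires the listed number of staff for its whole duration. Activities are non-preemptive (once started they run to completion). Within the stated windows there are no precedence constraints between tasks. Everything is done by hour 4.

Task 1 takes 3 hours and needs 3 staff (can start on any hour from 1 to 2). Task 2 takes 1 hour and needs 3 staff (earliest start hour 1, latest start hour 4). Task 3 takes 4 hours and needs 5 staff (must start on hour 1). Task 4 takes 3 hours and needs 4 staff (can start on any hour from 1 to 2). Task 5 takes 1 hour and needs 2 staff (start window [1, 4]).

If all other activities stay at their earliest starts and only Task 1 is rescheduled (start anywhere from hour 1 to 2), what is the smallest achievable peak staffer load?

Task 1@1: h1:17  h2:12  h3:12  h4:5 → peak 17
Task 1@2: h1:14  h2:12  h3:12  h4:8 → peak 14
Best is Task 1@2, peak 14.

14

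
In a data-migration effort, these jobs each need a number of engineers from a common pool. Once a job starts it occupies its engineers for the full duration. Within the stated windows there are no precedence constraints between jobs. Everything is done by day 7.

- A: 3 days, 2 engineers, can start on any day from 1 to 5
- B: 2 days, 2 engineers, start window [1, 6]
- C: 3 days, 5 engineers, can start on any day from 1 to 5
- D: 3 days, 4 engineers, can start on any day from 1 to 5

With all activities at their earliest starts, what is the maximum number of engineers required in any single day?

Early-start schedule: A@1, B@1, C@1, D@1.
Load per day: day 1: 13, day 2: 13, day 3: 11, day 4: 0, day 5: 0, day 6: 0, day 7: 0.
Peak is 13.

13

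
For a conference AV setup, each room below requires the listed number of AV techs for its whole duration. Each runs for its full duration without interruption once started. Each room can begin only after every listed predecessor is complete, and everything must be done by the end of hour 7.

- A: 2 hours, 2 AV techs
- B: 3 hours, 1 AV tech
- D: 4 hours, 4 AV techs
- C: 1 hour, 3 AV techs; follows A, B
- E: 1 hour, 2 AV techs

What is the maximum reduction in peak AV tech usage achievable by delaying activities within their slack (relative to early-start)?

4

Early-start peak: h1:9  h2:7  h3:5  h4:7  h5:0  h6:0  h7:0 ⇒ 9.
Leveled (A@1, B@1, D@3, C@7, E@1): h1:5  h2:3  h3:5  h4:4  h5:4  h6:4  h7:3 ⇒ 5.
Reduction 9 − 5 = 4.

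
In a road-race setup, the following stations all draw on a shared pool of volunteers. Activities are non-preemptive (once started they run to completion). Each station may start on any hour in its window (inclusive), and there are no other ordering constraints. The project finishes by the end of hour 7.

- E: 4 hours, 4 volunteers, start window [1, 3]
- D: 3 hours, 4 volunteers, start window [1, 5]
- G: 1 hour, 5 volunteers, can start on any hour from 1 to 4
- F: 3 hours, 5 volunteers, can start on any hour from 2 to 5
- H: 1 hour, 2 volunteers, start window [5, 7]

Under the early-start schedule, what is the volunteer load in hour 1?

At early start, hour 1 has: E, D, G.
Demand: 4 + 4 + 5 = 13.

13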